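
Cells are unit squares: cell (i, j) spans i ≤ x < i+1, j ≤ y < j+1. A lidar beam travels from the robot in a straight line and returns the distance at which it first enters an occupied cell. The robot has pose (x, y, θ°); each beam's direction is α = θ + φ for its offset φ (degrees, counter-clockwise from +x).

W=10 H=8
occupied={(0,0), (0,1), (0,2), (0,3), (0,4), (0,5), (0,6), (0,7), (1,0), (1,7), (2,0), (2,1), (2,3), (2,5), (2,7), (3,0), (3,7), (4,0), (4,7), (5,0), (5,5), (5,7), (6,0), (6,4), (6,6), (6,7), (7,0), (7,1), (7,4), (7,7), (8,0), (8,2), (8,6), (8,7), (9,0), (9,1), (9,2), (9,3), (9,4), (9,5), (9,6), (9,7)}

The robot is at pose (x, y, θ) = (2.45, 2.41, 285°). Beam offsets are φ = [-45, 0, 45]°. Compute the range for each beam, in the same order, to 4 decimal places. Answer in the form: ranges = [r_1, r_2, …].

beam 1: φ=-45°, α=240°
  dir = (cos 240°, sin 240°) = (-0.5000, -0.8660); from cell (2,2)
  next x-line at t=0.9000, next y-line at t=0.4734; Δt_x=2.0000, Δt_y=1.1547
    y: enter (2,1) at t=0.4734 ← occupied
  → r_1 = 0.4734
beam 2: φ=0°, α=285°
  dir = (cos 285°, sin 285°) = (0.2588, -0.9659); from cell (2,2)
  next x-line at t=2.1250, next y-line at t=0.4245; Δt_x=3.8637, Δt_y=1.0353
    y: enter (2,1) at t=0.4245 ← occupied
  → r_2 = 0.4245
beam 3: φ=45°, α=330°
  dir = (cos 330°, sin 330°) = (0.8660, -0.5000); from cell (2,2)
  next x-line at t=0.6351, next y-line at t=0.8200; Δt_x=1.1547, Δt_y=2.0000
    x: enter (3,2) at t=0.6351
    y: enter (3,1) at t=0.8200
    x: enter (4,1) at t=1.7898
    y: enter (4,0) at t=2.8200 ← occupied
  → r_3 = 2.8200

ranges = [0.4734, 0.4245, 2.8200]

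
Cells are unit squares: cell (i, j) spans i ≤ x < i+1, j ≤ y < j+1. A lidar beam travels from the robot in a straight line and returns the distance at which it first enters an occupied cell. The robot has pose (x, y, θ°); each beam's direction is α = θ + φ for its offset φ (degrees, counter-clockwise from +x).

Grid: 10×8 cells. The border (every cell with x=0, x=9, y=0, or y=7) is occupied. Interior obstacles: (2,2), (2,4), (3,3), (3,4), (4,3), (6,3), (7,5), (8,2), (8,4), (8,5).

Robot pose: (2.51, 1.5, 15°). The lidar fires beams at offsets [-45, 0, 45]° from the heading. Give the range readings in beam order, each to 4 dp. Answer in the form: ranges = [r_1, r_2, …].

beam 1: φ=-45°, α=330°
  direction (0.8660, -0.5000); cell (2,1); t to first gridline: x 0.5658, y 1.0000 (then +1.1547 / +2.0000)
    (3,1) via x @ 0.5658
    (3,0) via y @ 1.0000  # hit
  → r_1 = 1.0000
beam 2: φ=0°, α=15°
  direction (0.9659, 0.2588); cell (2,1); t to first gridline: x 0.5073, y 1.9319 (then +1.0353 / +3.8637)
    (3,1) via x @ 0.5073
    (4,1) via x @ 1.5426
    (4,2) via y @ 1.9319
    (5,2) via x @ 2.5778
    (6,2) via x @ 3.6131
    (7,2) via x @ 4.6484
    (8,2) via x @ 5.6837  # hit
  → r_2 = 5.6837
beam 3: φ=45°, α=60°
  direction (0.5000, 0.8660); cell (2,1); t to first gridline: x 0.9800, y 0.5774 (then +2.0000 / +1.1547)
    (2,2) via y @ 0.5774  # hit
  → r_3 = 0.5774

ranges = [1.0000, 5.6837, 0.5774]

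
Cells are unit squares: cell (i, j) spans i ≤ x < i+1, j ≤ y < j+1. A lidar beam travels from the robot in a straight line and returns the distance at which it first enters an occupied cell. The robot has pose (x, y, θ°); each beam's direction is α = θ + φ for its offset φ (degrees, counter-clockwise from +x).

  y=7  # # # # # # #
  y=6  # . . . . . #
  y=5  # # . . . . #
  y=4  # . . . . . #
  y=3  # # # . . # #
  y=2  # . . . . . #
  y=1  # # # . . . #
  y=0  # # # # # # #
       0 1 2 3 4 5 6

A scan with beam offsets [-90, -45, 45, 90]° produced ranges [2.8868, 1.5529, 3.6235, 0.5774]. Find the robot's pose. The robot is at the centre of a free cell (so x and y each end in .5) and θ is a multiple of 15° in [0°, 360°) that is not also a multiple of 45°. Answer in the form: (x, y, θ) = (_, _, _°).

Enumerate (i+0.5, j+0.5, θ) over the 24 free cells and 16 admissible headings. For each, cast all 4 beams and compare to the given ranges.
  (4.5, 1.5, 165°): beam 1 = 1.9319 ≠ 2.8868 ✗
  (5.5, 2.5, 300°): beam 3 = 0.5176 ≠ 3.6235 ✗
  (4.5, 2.5, 285°): beam 1 = 1.9319 ≠ 2.8868 ✗
  …
  (3.5, 3.5, 60°): r_1=2.8868, r_2=1.5529, r_3=3.6235, r_4=0.5774 — all match ✓
Unique over the lattice → pose = (3.5, 3.5, 60°).

(x, y, θ) = (3.5, 3.5, 60°)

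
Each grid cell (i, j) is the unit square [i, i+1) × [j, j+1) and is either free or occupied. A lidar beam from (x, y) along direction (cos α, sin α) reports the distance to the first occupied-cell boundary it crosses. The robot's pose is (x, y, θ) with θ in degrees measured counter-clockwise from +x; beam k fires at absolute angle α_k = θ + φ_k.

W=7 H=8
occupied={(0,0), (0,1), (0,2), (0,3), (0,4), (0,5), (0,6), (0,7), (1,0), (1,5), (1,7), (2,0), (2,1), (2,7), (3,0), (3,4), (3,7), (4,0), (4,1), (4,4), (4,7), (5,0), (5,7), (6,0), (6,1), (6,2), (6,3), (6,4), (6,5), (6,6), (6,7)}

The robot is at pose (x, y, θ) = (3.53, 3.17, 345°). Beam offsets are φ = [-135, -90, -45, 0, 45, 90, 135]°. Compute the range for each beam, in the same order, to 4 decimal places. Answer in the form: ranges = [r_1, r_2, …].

beam 1: φ=-135°, α=210°
  d=(-0.8660,-0.5000)  start (3,3)  tX=0.6120 tY=0.3400  stride 1/|dx|=1.1547 1/|dy|=2.0000
    cross y-line → (3,2), t=0.3400
    cross x-line → (2,2), t=0.6120
    cross x-line → (1,2), t=1.7667
    cross y-line → (1,1), t=2.3400
    cross x-line → (0,1), t=2.9214 (wall)
  → r_1 = 2.9214
beam 2: φ=-90°, α=255°
  d=(-0.2588,-0.9659)  start (3,3)  tX=2.0478 tY=0.1760  stride 1/|dx|=3.8637 1/|dy|=1.0353
    cross y-line → (3,2), t=0.1760
    cross y-line → (3,1), t=1.2113
    cross x-line → (2,1), t=2.0478 (wall)
  → r_2 = 2.0478
beam 3: φ=-45°, α=300°
  d=(0.5000,-0.8660)  start (3,3)  tX=0.9400 tY=0.1963  stride 1/|dx|=2.0000 1/|dy|=1.1547
    cross y-line → (3,2), t=0.1963
    cross x-line → (4,2), t=0.9400
    cross y-line → (4,1), t=1.3510 (wall)
  → r_3 = 1.3510
beam 4: φ=0°, α=345°
  d=(0.9659,-0.2588)  start (3,3)  tX=0.4866 tY=0.6568  stride 1/|dx|=1.0353 1/|dy|=3.8637
    cross x-line → (4,3), t=0.4866
    cross y-line → (4,2), t=0.6568
    cross x-line → (5,2), t=1.5219
    cross x-line → (6,2), t=2.5571 (wall)
  → r_4 = 2.5571
beam 5: φ=45°, α=30°
  d=(0.8660,0.5000)  start (3,3)  tX=0.5427 tY=1.6600  stride 1/|dx|=1.1547 1/|dy|=2.0000
    cross x-line → (4,3), t=0.5427
    cross y-line → (4,4), t=1.6600 (wall)
  → r_5 = 1.6600
beam 6: φ=90°, α=75°
  d=(0.2588,0.9659)  start (3,3)  tX=1.8159 tY=0.8593  stride 1/|dx|=3.8637 1/|dy|=1.0353
    cross y-line → (3,4), t=0.8593 (wall)
  → r_6 = 0.8593
beam 7: φ=135°, α=120°
  d=(-0.5000,0.8660)  start (3,3)  tX=1.0600 tY=0.9584  stride 1/|dx|=2.0000 1/|dy|=1.1547
    cross y-line → (3,4), t=0.9584 (wall)
  → r_7 = 0.9584

ranges = [2.9214, 2.0478, 1.3510, 2.5571, 1.6600, 0.8593, 0.9584]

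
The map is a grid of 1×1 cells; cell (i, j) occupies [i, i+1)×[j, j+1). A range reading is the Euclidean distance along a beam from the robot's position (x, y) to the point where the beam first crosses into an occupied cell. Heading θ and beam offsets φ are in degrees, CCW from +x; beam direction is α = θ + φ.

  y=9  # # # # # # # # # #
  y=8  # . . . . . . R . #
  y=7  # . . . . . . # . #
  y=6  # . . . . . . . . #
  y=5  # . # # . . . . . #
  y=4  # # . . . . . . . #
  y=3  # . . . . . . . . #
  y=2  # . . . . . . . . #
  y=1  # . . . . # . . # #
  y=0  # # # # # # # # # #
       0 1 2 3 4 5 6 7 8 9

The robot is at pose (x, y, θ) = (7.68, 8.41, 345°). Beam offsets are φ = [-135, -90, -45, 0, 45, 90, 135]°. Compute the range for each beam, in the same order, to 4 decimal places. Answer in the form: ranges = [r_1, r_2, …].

ranges = [4.8200, 0.4245, 0.4734, 1.3666, 1.1800, 0.6108, 0.6813]

beam 1: φ=-135°, α=210°
  dir = (cos 210°, sin 210°) = (-0.8660, -0.5000); from cell (7,8)
  next x-line at t=0.7852, next y-line at t=0.8200; Δt_x=1.1547, Δt_y=2.0000
    x: enter (6,8) at t=0.7852
    y: enter (6,7) at t=0.8200
    x: enter (5,7) at t=1.9399
    y: enter (5,6) at t=2.8200
    x: enter (4,6) at t=3.0946
    x: enter (3,6) at t=4.2493
    y: enter (3,5) at t=4.8200 ← occupied
  → r_1 = 4.8200
beam 2: φ=-90°, α=255°
  dir = (cos 255°, sin 255°) = (-0.2588, -0.9659); from cell (7,8)
  next x-line at t=2.6273, next y-line at t=0.4245; Δt_x=3.8637, Δt_y=1.0353
    y: enter (7,7) at t=0.4245 ← occupied
  → r_2 = 0.4245
beam 3: φ=-45°, α=300°
  dir = (cos 300°, sin 300°) = (0.5000, -0.8660); from cell (7,8)
  next x-line at t=0.6400, next y-line at t=0.4734; Δt_x=2.0000, Δt_y=1.1547
    y: enter (7,7) at t=0.4734 ← occupied
  → r_3 = 0.4734
beam 4: φ=0°, α=345°
  dir = (cos 345°, sin 345°) = (0.9659, -0.2588); from cell (7,8)
  next x-line at t=0.3313, next y-line at t=1.5841; Δt_x=1.0353, Δt_y=3.8637
    x: enter (8,8) at t=0.3313
    x: enter (9,8) at t=1.3666 ← occupied
  → r_4 = 1.3666
beam 5: φ=45°, α=30°
  dir = (cos 30°, sin 30°) = (0.8660, 0.5000); from cell (7,8)
  next x-line at t=0.3695, next y-line at t=1.1800; Δt_x=1.1547, Δt_y=2.0000
    x: enter (8,8) at t=0.3695
    y: enter (8,9) at t=1.1800 ← occupied
  → r_5 = 1.1800
beam 6: φ=90°, α=75°
  dir = (cos 75°, sin 75°) = (0.2588, 0.9659); from cell (7,8)
  next x-line at t=1.2364, next y-line at t=0.6108; Δt_x=3.8637, Δt_y=1.0353
    y: enter (7,9) at t=0.6108 ← occupied
  → r_6 = 0.6108
beam 7: φ=135°, α=120°
  dir = (cos 120°, sin 120°) = (-0.5000, 0.8660); from cell (7,8)
  next x-line at t=1.3600, next y-line at t=0.6813; Δt_x=2.0000, Δt_y=1.1547
    y: enter (7,9) at t=0.6813 ← occupied
  → r_7 = 0.6813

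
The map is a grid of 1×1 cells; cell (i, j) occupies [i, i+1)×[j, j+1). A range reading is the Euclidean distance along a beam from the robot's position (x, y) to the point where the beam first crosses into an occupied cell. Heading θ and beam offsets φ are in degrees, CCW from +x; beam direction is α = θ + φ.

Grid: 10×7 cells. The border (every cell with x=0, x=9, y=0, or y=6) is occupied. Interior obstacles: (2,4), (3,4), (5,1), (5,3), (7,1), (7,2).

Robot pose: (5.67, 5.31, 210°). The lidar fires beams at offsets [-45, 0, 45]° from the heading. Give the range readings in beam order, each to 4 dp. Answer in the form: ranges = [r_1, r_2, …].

beam 1: φ=-45°, α=165°
  d=(-0.9659,0.2588)  start (5,5)  tX=0.6936 tY=2.6660  stride 1/|dx|=1.0353 1/|dy|=3.8637
    cross x-line → (4,5), t=0.6936
    cross x-line → (3,5), t=1.7289
    cross y-line → (3,6), t=2.6660 (wall)
  → r_1 = 2.6660
beam 2: φ=0°, α=210°
  d=(-0.8660,-0.5000)  start (5,5)  tX=0.7736 tY=0.6200  stride 1/|dx|=1.1547 1/|dy|=2.0000
    cross y-line → (5,4), t=0.6200
    cross x-line → (4,4), t=0.7736
    cross x-line → (3,4), t=1.9283 (wall)
  → r_2 = 1.9283
beam 3: φ=45°, α=255°
  d=(-0.2588,-0.9659)  start (5,5)  tX=2.5887 tY=0.3209  stride 1/|dx|=3.8637 1/|dy|=1.0353
    cross y-line → (5,4), t=0.3209
    cross y-line → (5,3), t=1.3562 (wall)
  → r_3 = 1.3562

ranges = [2.6660, 1.9283, 1.3562]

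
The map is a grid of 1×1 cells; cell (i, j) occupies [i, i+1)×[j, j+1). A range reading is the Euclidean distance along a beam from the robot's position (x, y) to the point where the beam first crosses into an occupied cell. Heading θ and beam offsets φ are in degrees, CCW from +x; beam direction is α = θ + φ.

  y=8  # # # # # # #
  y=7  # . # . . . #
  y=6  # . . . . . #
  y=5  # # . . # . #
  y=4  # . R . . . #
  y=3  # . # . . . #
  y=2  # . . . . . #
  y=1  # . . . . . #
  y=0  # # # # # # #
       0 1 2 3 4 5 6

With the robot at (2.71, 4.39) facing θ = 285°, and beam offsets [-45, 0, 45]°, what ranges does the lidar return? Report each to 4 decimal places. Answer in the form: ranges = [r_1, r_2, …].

beam 1: φ=-45°, α=240°
  cosα=-0.5000 sinα=-0.8660 | (2,4) | tMaxX 1.4200 tMaxY 0.4503 | tΔX 2.0000 tΔY 1.1547
    t=0.4503 [y] (2,3) — stop
  → r_1 = 0.4503
beam 2: φ=0°, α=285°
  cosα=0.2588 sinα=-0.9659 | (2,4) | tMaxX 1.1205 tMaxY 0.4038 | tΔX 3.8637 tΔY 1.0353
    t=0.4038 [y] (2,3) — stop
  → r_2 = 0.4038
beam 3: φ=45°, α=330°
  cosα=0.8660 sinα=-0.5000 | (2,4) | tMaxX 0.3349 tMaxY 0.7800 | tΔX 1.1547 tΔY 2.0000
    t=0.3349 [x] (3,4)
    t=0.7800 [y] (3,3)
    t=1.4896 [x] (4,3)
    t=2.6443 [x] (5,3)
    t=2.7800 [y] (5,2)
    t=3.7990 [x] (6,2) — stop
  → r_3 = 3.7990

ranges = [0.4503, 0.4038, 3.7990]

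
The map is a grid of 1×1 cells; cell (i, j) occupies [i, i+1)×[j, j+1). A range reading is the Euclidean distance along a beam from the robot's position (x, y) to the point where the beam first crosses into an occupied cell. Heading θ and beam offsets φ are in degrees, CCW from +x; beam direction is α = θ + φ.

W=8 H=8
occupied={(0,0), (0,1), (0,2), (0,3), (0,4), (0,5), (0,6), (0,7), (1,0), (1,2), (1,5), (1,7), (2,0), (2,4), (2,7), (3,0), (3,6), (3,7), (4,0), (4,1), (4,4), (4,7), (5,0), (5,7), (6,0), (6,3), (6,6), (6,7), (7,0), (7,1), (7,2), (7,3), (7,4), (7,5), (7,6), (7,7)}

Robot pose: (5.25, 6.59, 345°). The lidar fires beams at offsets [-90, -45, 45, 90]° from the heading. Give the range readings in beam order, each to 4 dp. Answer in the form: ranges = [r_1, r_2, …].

beam 1: φ=-90°, α=255°
  d=(-0.2588,-0.9659)  start (5,6)  tX=0.9659 tY=0.6108  stride 1/|dx|=3.8637 1/|dy|=1.0353
    cross y-line → (5,5), t=0.6108
    cross x-line → (4,5), t=0.9659
    cross y-line → (4,4), t=1.6461 (wall)
  → r_1 = 1.6461
beam 2: φ=-45°, α=300°
  d=(0.5000,-0.8660)  start (5,6)  tX=1.5000 tY=0.6813  stride 1/|dx|=2.0000 1/|dy|=1.1547
    cross y-line → (5,5), t=0.6813
    cross x-line → (6,5), t=1.5000
    cross y-line → (6,4), t=1.8360
    cross y-line → (6,3), t=2.9907 (wall)
  → r_2 = 2.9907
beam 3: φ=45°, α=30°
  d=(0.8660,0.5000)  start (5,6)  tX=0.8660 tY=0.8200  stride 1/|dx|=1.1547 1/|dy|=2.0000
    cross y-line → (5,7), t=0.8200 (wall)
  → r_3 = 0.8200
beam 4: φ=90°, α=75°
  d=(0.2588,0.9659)  start (5,6)  tX=2.8978 tY=0.4245  stride 1/|dx|=3.8637 1/|dy|=1.0353
    cross y-line → (5,7), t=0.4245 (wall)
  → r_4 = 0.4245

ranges = [1.6461, 2.9907, 0.8200, 0.4245]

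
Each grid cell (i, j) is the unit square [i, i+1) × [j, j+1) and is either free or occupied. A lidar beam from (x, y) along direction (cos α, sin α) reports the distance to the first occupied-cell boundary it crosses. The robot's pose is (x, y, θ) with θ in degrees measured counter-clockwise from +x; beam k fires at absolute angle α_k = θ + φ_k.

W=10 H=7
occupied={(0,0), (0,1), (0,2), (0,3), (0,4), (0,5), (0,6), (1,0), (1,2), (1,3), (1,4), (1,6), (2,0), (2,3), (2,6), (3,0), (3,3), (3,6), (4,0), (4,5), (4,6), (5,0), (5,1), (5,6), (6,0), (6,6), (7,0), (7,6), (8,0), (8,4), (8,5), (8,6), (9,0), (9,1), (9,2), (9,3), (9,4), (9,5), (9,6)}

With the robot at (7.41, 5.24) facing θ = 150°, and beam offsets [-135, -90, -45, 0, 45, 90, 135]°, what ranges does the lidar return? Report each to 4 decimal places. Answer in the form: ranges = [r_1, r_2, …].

ranges = [0.6108, 0.8776, 0.7868, 1.5200, 4.7910, 3.7412, 4.3896]

beam 1: φ=-135°, α=15°
  direction (0.9659, 0.2588); cell (7,5); t to first gridline: x 0.6108, y 2.9364 (then +1.0353 / +3.8637)
    (8,5) via x @ 0.6108  # hit
  → r_1 = 0.6108
beam 2: φ=-90°, α=60°
  direction (0.5000, 0.8660); cell (7,5); t to first gridline: x 1.1800, y 0.8776 (then +2.0000 / +1.1547)
    (7,6) via y @ 0.8776  # hit
  → r_2 = 0.8776
beam 3: φ=-45°, α=105°
  direction (-0.2588, 0.9659); cell (7,5); t to first gridline: x 1.5841, y 0.7868 (then +3.8637 / +1.0353)
    (7,6) via y @ 0.7868  # hit
  → r_3 = 0.7868
beam 4: φ=0°, α=150°
  direction (-0.8660, 0.5000); cell (7,5); t to first gridline: x 0.4734, y 1.5200 (then +1.1547 / +2.0000)
    (6,5) via x @ 0.4734
    (6,6) via y @ 1.5200  # hit
  → r_4 = 1.5200
beam 5: φ=45°, α=195°
  direction (-0.9659, -0.2588); cell (7,5); t to first gridline: x 0.4245, y 0.9273 (then +1.0353 / +3.8637)
    (6,5) via x @ 0.4245
    (6,4) via y @ 0.9273
    (5,4) via x @ 1.4597
    (4,4) via x @ 2.4950
    (3,4) via x @ 3.5303
    (2,4) via x @ 4.5656
    (2,3) via y @ 4.7910  # hit
  → r_5 = 4.7910
beam 6: φ=90°, α=240°
  direction (-0.5000, -0.8660); cell (7,5); t to first gridline: x 0.8200, y 0.2771 (then +2.0000 / +1.1547)
    (7,4) via y @ 0.2771
    (6,4) via x @ 0.8200
    (6,3) via y @ 1.4318
    (6,2) via y @ 2.5865
    (5,2) via x @ 2.8200
    (5,1) via y @ 3.7412  # hit
  → r_6 = 3.7412
beam 7: φ=135°, α=285°
  direction (0.2588, -0.9659); cell (7,5); t to first gridline: x 2.2796, y 0.2485 (then +3.8637 / +1.0353)
    (7,4) via y @ 0.2485
    (7,3) via y @ 1.2837
    (8,3) via x @ 2.2796
    (8,2) via y @ 2.3190
    (8,1) via y @ 3.3543
    (8,0) via y @ 4.3896  # hit
  → r_7 = 4.3896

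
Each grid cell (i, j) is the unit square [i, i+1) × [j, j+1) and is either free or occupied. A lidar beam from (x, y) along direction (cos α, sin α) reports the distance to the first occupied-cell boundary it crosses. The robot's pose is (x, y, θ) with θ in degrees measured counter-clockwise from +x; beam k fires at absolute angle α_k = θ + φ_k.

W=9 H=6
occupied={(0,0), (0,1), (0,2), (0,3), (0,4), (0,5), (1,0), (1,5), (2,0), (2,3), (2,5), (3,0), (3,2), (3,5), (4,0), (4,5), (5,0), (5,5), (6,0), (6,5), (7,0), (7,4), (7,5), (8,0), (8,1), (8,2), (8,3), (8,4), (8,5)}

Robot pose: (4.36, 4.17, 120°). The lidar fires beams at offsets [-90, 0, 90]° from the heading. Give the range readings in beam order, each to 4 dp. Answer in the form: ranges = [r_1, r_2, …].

ranges = [1.6600, 0.9584, 1.5704]

beam 1: φ=-90°, α=30°
  cosα=0.8660 sinα=0.5000 | (4,4) | tMaxX 0.7390 tMaxY 1.6600 | tΔX 1.1547 tΔY 2.0000
    t=0.7390 [x] (5,4)
    t=1.6600 [y] (5,5) — stop
  → r_1 = 1.6600
beam 2: φ=0°, α=120°
  cosα=-0.5000 sinα=0.8660 | (4,4) | tMaxX 0.7200 tMaxY 0.9584 | tΔX 2.0000 tΔY 1.1547
    t=0.7200 [x] (3,4)
    t=0.9584 [y] (3,5) — stop
  → r_2 = 0.9584
beam 3: φ=90°, α=210°
  cosα=-0.8660 sinα=-0.5000 | (4,4) | tMaxX 0.4157 tMaxY 0.3400 | tΔX 1.1547 tΔY 2.0000
    t=0.3400 [y] (4,3)
    t=0.4157 [x] (3,3)
    t=1.5704 [x] (2,3) — stop
  → r_3 = 1.5704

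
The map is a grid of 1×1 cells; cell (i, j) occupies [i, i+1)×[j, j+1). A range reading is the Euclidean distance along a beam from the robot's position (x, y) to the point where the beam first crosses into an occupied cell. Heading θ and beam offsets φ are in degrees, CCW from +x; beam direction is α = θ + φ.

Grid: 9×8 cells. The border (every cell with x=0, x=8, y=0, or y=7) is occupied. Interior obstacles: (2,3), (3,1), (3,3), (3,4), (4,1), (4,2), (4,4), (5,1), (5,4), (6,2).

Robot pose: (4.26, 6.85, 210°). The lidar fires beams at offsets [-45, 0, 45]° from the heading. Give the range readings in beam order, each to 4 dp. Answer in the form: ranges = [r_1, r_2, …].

ranges = [0.5796, 3.7643, 1.9153]

beam 1: φ=-45°, α=165°
  d=(-0.9659,0.2588)  start (4,6)  tX=0.2692 tY=0.5796  stride 1/|dx|=1.0353 1/|dy|=3.8637
    cross x-line → (3,6), t=0.2692
    cross y-line → (3,7), t=0.5796 (wall)
  → r_1 = 0.5796
beam 2: φ=0°, α=210°
  d=(-0.8660,-0.5000)  start (4,6)  tX=0.3002 tY=1.7000  stride 1/|dx|=1.1547 1/|dy|=2.0000
    cross x-line → (3,6), t=0.3002
    cross x-line → (2,6), t=1.4549
    cross y-line → (2,5), t=1.7000
    cross x-line → (1,5), t=2.6096
    cross y-line → (1,4), t=3.7000
    cross x-line → (0,4), t=3.7643 (wall)
  → r_2 = 3.7643
beam 3: φ=45°, α=255°
  d=(-0.2588,-0.9659)  start (4,6)  tX=1.0046 tY=0.8800  stride 1/|dx|=3.8637 1/|dy|=1.0353
    cross y-line → (4,5), t=0.8800
    cross x-line → (3,5), t=1.0046
    cross y-line → (3,4), t=1.9153 (wall)
  → r_3 = 1.9153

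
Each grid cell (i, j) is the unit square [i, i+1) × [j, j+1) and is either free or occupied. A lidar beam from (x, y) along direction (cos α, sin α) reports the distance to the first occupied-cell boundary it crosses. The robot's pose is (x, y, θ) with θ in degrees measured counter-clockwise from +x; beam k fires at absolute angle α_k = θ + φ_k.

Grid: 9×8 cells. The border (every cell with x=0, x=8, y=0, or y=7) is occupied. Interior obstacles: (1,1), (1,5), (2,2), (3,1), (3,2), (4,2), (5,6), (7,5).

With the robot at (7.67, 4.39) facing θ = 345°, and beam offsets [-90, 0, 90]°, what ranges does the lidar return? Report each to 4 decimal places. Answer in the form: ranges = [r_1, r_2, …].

beam 1: φ=-90°, α=255°
  direction (-0.2588, -0.9659); cell (7,4); t to first gridline: x 2.5887, y 0.4038 (then +3.8637 / +1.0353)
    (7,3) via y @ 0.4038
    (7,2) via y @ 1.4390
    (7,1) via y @ 2.4743
    (6,1) via x @ 2.5887
    (6,0) via y @ 3.5096  # hit
  → r_1 = 3.5096
beam 2: φ=0°, α=345°
  direction (0.9659, -0.2588); cell (7,4); t to first gridline: x 0.3416, y 1.5068 (then +1.0353 / +3.8637)
    (8,4) via x @ 0.3416  # hit
  → r_2 = 0.3416
beam 3: φ=90°, α=75°
  direction (0.2588, 0.9659); cell (7,4); t to first gridline: x 1.2750, y 0.6315 (then +3.8637 / +1.0353)
    (7,5) via y @ 0.6315  # hit
  → r_3 = 0.6315

ranges = [3.5096, 0.3416, 0.6315]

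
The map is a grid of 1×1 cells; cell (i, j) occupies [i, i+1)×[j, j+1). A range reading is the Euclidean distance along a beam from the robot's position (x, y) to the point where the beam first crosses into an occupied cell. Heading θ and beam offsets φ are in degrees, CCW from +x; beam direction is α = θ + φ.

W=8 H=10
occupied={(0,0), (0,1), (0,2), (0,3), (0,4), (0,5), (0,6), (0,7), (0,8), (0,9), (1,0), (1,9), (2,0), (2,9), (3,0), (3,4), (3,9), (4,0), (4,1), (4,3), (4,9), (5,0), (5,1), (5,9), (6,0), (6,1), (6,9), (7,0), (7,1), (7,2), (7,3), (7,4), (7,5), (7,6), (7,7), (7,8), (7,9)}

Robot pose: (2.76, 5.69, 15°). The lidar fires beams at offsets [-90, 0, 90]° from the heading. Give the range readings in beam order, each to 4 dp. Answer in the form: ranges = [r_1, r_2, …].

ranges = [0.9273, 4.3896, 3.4268]

beam 1: φ=-90°, α=285°
  d=(0.2588,-0.9659)  start (2,5)  tX=0.9273 tY=0.7143  stride 1/|dx|=3.8637 1/|dy|=1.0353
    cross y-line → (2,4), t=0.7143
    cross x-line → (3,4), t=0.9273 (wall)
  → r_1 = 0.9273
beam 2: φ=0°, α=15°
  d=(0.9659,0.2588)  start (2,5)  tX=0.2485 tY=1.1977  stride 1/|dx|=1.0353 1/|dy|=3.8637
    cross x-line → (3,5), t=0.2485
    cross y-line → (3,6), t=1.1977
    cross x-line → (4,6), t=1.2837
    cross x-line → (5,6), t=2.3190
    cross x-line → (6,6), t=3.3543
    cross x-line → (7,6), t=4.3896 (wall)
  → r_2 = 4.3896
beam 3: φ=90°, α=105°
  d=(-0.2588,0.9659)  start (2,5)  tX=2.9364 tY=0.3209  stride 1/|dx|=3.8637 1/|dy|=1.0353
    cross y-line → (2,6), t=0.3209
    cross y-line → (2,7), t=1.3562
    cross y-line → (2,8), t=2.3915
    cross x-line → (1,8), t=2.9364
    cross y-line → (1,9), t=3.4268 (wall)
  → r_3 = 3.4268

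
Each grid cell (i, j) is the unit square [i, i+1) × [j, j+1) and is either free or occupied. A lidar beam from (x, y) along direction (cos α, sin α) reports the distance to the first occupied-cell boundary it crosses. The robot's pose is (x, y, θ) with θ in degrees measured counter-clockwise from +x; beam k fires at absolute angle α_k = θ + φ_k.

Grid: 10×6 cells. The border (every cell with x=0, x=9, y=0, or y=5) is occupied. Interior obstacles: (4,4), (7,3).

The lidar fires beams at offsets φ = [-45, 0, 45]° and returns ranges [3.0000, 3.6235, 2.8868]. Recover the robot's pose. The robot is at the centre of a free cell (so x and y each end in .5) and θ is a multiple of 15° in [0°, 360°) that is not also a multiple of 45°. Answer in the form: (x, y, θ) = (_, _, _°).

Enumerate (i+0.5, j+0.5, θ) over the 30 free cells and 16 admissible headings. For each, cast all 3 beams and compare to the given ranges.
  (3.5, 2.5, 300°): beam 1 = 1.5529 ≠ 3.0000 ✗
  (5.5, 2.5, 345°): beam 1 = 1.7321 ≠ 3.0000 ✗
  (7.5, 2.5, 105°): beam 1 = 0.5774 ≠ 3.0000 ✗
  (6.5, 3.5, 240°): beam 1 = 5.6940 ≠ 3.0000 ✗
  (2.5, 3.5, 150°): beam 1 = 1.5529 ≠ 3.0000 ✗
  …
  (4.5, 3.5, 195°): r_1=3.0000, r_2=3.6235, r_3=2.8868 — all match ✓
Unique over the lattice → pose = (4.5, 3.5, 195°).

(x, y, θ) = (4.5, 3.5, 195°)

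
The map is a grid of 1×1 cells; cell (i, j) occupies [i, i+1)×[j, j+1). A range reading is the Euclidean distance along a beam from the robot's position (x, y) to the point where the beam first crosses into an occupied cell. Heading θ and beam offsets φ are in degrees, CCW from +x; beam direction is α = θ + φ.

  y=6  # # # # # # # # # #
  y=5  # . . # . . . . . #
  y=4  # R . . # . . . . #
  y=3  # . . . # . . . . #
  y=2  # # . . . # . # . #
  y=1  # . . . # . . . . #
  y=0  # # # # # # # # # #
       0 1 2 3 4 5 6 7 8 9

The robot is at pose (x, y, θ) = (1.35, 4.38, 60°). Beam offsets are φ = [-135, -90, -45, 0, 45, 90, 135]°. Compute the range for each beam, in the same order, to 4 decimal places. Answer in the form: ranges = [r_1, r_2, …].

ranges = [1.4287, 4.2147, 2.3955, 1.8706, 1.3523, 0.4041, 0.3623]

beam 1: φ=-135°, α=285°
  direction (0.2588, -0.9659); cell (1,4); t to first gridline: x 2.5114, y 0.3934 (then +3.8637 / +1.0353)
    (1,3) via y @ 0.3934
    (1,2) via y @ 1.4287  # hit
  → r_1 = 1.4287
beam 2: φ=-90°, α=330°
  direction (0.8660, -0.5000); cell (1,4); t to first gridline: x 0.7506, y 0.7600 (then +1.1547 / +2.0000)
    (2,4) via x @ 0.7506
    (2,3) via y @ 0.7600
    (3,3) via x @ 1.9053
    (3,2) via y @ 2.7600
    (4,2) via x @ 3.0600
    (5,2) via x @ 4.2147  # hit
  → r_2 = 4.2147
beam 3: φ=-45°, α=15°
  direction (0.9659, 0.2588); cell (1,4); t to first gridline: x 0.6729, y 2.3955 (then +1.0353 / +3.8637)
    (2,4) via x @ 0.6729
    (3,4) via x @ 1.7082
    (3,5) via y @ 2.3955  # hit
  → r_3 = 2.3955
beam 4: φ=0°, α=60°
  direction (0.5000, 0.8660); cell (1,4); t to first gridline: x 1.3000, y 0.7159 (then +2.0000 / +1.1547)
    (1,5) via y @ 0.7159
    (2,5) via x @ 1.3000
    (2,6) via y @ 1.8706  # hit
  → r_4 = 1.8706
beam 5: φ=45°, α=105°
  direction (-0.2588, 0.9659); cell (1,4); t to first gridline: x 1.3523, y 0.6419 (then +3.8637 / +1.0353)
    (1,5) via y @ 0.6419
    (0,5) via x @ 1.3523  # hit
  → r_5 = 1.3523
beam 6: φ=90°, α=150°
  direction (-0.8660, 0.5000); cell (1,4); t to first gridline: x 0.4041, y 1.2400 (then +1.1547 / +2.0000)
    (0,4) via x @ 0.4041  # hit
  → r_6 = 0.4041
beam 7: φ=135°, α=195°
  direction (-0.9659, -0.2588); cell (1,4); t to first gridline: x 0.3623, y 1.4682 (then +1.0353 / +3.8637)
    (0,4) via x @ 0.3623  # hit
  → r_7 = 0.3623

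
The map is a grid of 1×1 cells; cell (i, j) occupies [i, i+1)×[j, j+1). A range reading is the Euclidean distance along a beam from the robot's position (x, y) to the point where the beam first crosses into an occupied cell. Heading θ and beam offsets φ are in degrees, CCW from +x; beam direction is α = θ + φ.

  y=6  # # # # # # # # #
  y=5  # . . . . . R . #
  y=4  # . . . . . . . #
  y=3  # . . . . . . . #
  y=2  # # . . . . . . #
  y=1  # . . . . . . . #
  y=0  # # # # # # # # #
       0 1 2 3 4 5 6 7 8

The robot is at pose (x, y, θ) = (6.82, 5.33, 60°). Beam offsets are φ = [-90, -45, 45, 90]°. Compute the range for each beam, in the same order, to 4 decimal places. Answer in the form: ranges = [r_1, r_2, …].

ranges = [1.3625, 1.2216, 0.6936, 1.3400]

beam 1: φ=-90°, α=330°
  d=(0.8660,-0.5000)  start (6,5)  tX=0.2078 tY=0.6600  stride 1/|dx|=1.1547 1/|dy|=2.0000
    cross x-line → (7,5), t=0.2078
    cross y-line → (7,4), t=0.6600
    cross x-line → (8,4), t=1.3625 (wall)
  → r_1 = 1.3625
beam 2: φ=-45°, α=15°
  d=(0.9659,0.2588)  start (6,5)  tX=0.1863 tY=2.5887  stride 1/|dx|=1.0353 1/|dy|=3.8637
    cross x-line → (7,5), t=0.1863
    cross x-line → (8,5), t=1.2216 (wall)
  → r_2 = 1.2216
beam 3: φ=45°, α=105°
  d=(-0.2588,0.9659)  start (6,5)  tX=3.1682 tY=0.6936  stride 1/|dx|=3.8637 1/|dy|=1.0353
    cross y-line → (6,6), t=0.6936 (wall)
  → r_3 = 0.6936
beam 4: φ=90°, α=150°
  d=(-0.8660,0.5000)  start (6,5)  tX=0.9469 tY=1.3400  stride 1/|dx|=1.1547 1/|dy|=2.0000
    cross x-line → (5,5), t=0.9469
    cross y-line → (5,6), t=1.3400 (wall)
  → r_4 = 1.3400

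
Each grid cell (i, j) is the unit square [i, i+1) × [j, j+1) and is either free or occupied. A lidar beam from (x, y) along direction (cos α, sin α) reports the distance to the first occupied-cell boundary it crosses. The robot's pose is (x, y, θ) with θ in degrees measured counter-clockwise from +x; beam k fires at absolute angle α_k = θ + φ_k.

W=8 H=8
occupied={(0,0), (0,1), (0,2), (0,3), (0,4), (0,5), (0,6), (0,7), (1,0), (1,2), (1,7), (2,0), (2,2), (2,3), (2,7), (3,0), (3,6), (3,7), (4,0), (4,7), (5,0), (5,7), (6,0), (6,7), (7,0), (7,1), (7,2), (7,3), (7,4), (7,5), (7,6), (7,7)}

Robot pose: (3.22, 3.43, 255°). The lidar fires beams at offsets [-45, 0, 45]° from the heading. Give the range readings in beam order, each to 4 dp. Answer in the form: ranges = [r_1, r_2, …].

ranges = [0.2540, 0.8500, 2.8059]

beam 1: φ=-45°, α=210°
  d=(-0.8660,-0.5000)  start (3,3)  tX=0.2540 tY=0.8600  stride 1/|dx|=1.1547 1/|dy|=2.0000
    cross x-line → (2,3), t=0.2540 (wall)
  → r_1 = 0.2540
beam 2: φ=0°, α=255°
  d=(-0.2588,-0.9659)  start (3,3)  tX=0.8500 tY=0.4452  stride 1/|dx|=3.8637 1/|dy|=1.0353
    cross y-line → (3,2), t=0.4452
    cross x-line → (2,2), t=0.8500 (wall)
  → r_2 = 0.8500
beam 3: φ=45°, α=300°
  d=(0.5000,-0.8660)  start (3,3)  tX=1.5600 tY=0.4965  stride 1/|dx|=2.0000 1/|dy|=1.1547
    cross y-line → (3,2), t=0.4965
    cross x-line → (4,2), t=1.5600
    cross y-line → (4,1), t=1.6512
    cross y-line → (4,0), t=2.8059 (wall)
  → r_3 = 2.8059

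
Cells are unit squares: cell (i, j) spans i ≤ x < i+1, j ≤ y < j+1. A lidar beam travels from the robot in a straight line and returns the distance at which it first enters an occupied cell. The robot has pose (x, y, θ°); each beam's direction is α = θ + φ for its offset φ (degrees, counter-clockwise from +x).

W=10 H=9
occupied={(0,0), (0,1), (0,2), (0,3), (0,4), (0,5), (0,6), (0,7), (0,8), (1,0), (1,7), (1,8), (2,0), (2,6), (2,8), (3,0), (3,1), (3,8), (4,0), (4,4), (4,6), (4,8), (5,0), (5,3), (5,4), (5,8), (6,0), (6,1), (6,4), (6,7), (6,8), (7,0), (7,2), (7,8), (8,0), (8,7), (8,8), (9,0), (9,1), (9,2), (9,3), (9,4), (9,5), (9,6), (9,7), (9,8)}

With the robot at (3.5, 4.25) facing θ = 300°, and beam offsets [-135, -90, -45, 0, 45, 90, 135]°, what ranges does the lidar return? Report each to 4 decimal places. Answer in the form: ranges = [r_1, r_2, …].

beam 1: φ=-135°, α=165°
  d=(-0.9659,0.2588)  start (3,4)  tX=0.5176 tY=2.8978  stride 1/|dx|=1.0353 1/|dy|=3.8637
    cross x-line → (2,4), t=0.5176
    cross x-line → (1,4), t=1.5529
    cross x-line → (0,4), t=2.5882 (wall)
  → r_1 = 2.5882
beam 2: φ=-90°, α=210°
  d=(-0.8660,-0.5000)  start (3,4)  tX=0.5774 tY=0.5000  stride 1/|dx|=1.1547 1/|dy|=2.0000
    cross y-line → (3,3), t=0.5000
    cross x-line → (2,3), t=0.5774
    cross x-line → (1,3), t=1.7321
    cross y-line → (1,2), t=2.5000
    cross x-line → (0,2), t=2.8868 (wall)
  → r_2 = 2.8868
beam 3: φ=-45°, α=255°
  d=(-0.2588,-0.9659)  start (3,4)  tX=1.9319 tY=0.2588  stride 1/|dx|=3.8637 1/|dy|=1.0353
    cross y-line → (3,3), t=0.2588
    cross y-line → (3,2), t=1.2941
    cross x-line → (2,2), t=1.9319
    cross y-line → (2,1), t=2.3294
    cross y-line → (2,0), t=3.3646 (wall)
  → r_3 = 3.3646
beam 4: φ=0°, α=300°
  d=(0.5000,-0.8660)  start (3,4)  tX=1.0000 tY=0.2887  stride 1/|dx|=2.0000 1/|dy|=1.1547
    cross y-line → (3,3), t=0.2887
    cross x-line → (4,3), t=1.0000
    cross y-line → (4,2), t=1.4434
    cross y-line → (4,1), t=2.5981
    cross x-line → (5,1), t=3.0000
    cross y-line → (5,0), t=3.7528 (wall)
  → r_4 = 3.7528
beam 5: φ=45°, α=345°
  d=(0.9659,-0.2588)  start (3,4)  tX=0.5176 tY=0.9659  stride 1/|dx|=1.0353 1/|dy|=3.8637
    cross x-line → (4,4), t=0.5176 (wall)
  → r_5 = 0.5176
beam 6: φ=90°, α=30°
  d=(0.8660,0.5000)  start (3,4)  tX=0.5774 tY=1.5000  stride 1/|dx|=1.1547 1/|dy|=2.0000
    cross x-line → (4,4), t=0.5774 (wall)
  → r_6 = 0.5774
beam 7: φ=135°, α=75°
  d=(0.2588,0.9659)  start (3,4)  tX=1.9319 tY=0.7765  stride 1/|dx|=3.8637 1/|dy|=1.0353
    cross y-line → (3,5), t=0.7765
    cross y-line → (3,6), t=1.8117
    cross x-line → (4,6), t=1.9319 (wall)
  → r_7 = 1.9319

ranges = [2.5882, 2.8868, 3.3646, 3.7528, 0.5176, 0.5774, 1.9319]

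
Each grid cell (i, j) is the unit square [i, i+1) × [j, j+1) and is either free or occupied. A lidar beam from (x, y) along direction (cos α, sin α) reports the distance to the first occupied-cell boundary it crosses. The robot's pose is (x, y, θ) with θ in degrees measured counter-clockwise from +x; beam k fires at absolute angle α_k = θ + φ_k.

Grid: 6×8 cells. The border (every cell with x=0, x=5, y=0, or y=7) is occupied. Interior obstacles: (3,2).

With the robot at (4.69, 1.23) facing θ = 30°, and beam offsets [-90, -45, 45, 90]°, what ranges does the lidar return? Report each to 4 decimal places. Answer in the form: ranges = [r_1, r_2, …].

ranges = [0.2656, 0.3209, 1.1977, 1.3800]

beam 1: φ=-90°, α=300°
  dir = (cos 300°, sin 300°) = (0.5000, -0.8660); from cell (4,1)
  next x-line at t=0.6200, next y-line at t=0.2656; Δt_x=2.0000, Δt_y=1.1547
    y: enter (4,0) at t=0.2656 ← occupied
  → r_1 = 0.2656
beam 2: φ=-45°, α=345°
  dir = (cos 345°, sin 345°) = (0.9659, -0.2588); from cell (4,1)
  next x-line at t=0.3209, next y-line at t=0.8887; Δt_x=1.0353, Δt_y=3.8637
    x: enter (5,1) at t=0.3209 ← occupied
  → r_2 = 0.3209
beam 3: φ=45°, α=75°
  dir = (cos 75°, sin 75°) = (0.2588, 0.9659); from cell (4,1)
  next x-line at t=1.1977, next y-line at t=0.7972; Δt_x=3.8637, Δt_y=1.0353
    y: enter (4,2) at t=0.7972
    x: enter (5,2) at t=1.1977 ← occupied
  → r_3 = 1.1977
beam 4: φ=90°, α=120°
  dir = (cos 120°, sin 120°) = (-0.5000, 0.8660); from cell (4,1)
  next x-line at t=1.3800, next y-line at t=0.8891; Δt_x=2.0000, Δt_y=1.1547
    y: enter (4,2) at t=0.8891
    x: enter (3,2) at t=1.3800 ← occupied
  → r_4 = 1.3800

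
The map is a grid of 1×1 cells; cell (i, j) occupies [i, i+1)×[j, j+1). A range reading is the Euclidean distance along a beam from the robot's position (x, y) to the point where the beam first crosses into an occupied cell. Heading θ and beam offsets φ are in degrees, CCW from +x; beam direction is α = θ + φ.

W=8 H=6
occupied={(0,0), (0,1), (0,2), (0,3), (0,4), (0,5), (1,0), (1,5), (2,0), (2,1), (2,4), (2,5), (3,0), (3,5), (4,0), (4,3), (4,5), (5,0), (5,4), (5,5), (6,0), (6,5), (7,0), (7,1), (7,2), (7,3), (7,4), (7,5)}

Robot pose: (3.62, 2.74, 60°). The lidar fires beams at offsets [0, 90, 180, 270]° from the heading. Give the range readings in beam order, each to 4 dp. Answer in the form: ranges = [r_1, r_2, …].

ranges = [0.7600, 3.0253, 1.2400, 3.4800]

beam 1: φ=0°, α=60°
  d=(0.5000,0.8660)  start (3,2)  tX=0.7600 tY=0.3002  stride 1/|dx|=2.0000 1/|dy|=1.1547
    cross y-line → (3,3), t=0.3002
    cross x-line → (4,3), t=0.7600 (wall)
  → r_1 = 0.7600
beam 2: φ=90°, α=150°
  d=(-0.8660,0.5000)  start (3,2)  tX=0.7159 tY=0.5200  stride 1/|dx|=1.1547 1/|dy|=2.0000
    cross y-line → (3,3), t=0.5200
    cross x-line → (2,3), t=0.7159
    cross x-line → (1,3), t=1.8706
    cross y-line → (1,4), t=2.5200
    cross x-line → (0,4), t=3.0253 (wall)
  → r_2 = 3.0253
beam 3: φ=180°, α=240°
  d=(-0.5000,-0.8660)  start (3,2)  tX=1.2400 tY=0.8545  stride 1/|dx|=2.0000 1/|dy|=1.1547
    cross y-line → (3,1), t=0.8545
    cross x-line → (2,1), t=1.2400 (wall)
  → r_3 = 1.2400
beam 4: φ=270°, α=330°
  d=(0.8660,-0.5000)  start (3,2)  tX=0.4388 tY=1.4800  stride 1/|dx|=1.1547 1/|dy|=2.0000
    cross x-line → (4,2), t=0.4388
    cross y-line → (4,1), t=1.4800
    cross x-line → (5,1), t=1.5935
    cross x-line → (6,1), t=2.7482
    cross y-line → (6,0), t=3.4800 (wall)
  → r_4 = 3.4800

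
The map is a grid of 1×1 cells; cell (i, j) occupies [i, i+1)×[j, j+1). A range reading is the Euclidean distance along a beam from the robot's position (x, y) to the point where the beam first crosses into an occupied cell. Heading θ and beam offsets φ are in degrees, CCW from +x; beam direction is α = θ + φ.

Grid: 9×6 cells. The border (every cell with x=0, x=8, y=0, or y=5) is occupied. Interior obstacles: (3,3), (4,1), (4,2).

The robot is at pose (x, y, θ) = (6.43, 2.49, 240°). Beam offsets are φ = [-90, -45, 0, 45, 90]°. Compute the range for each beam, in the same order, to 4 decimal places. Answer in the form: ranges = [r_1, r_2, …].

ranges = [2.8059, 1.4804, 1.7205, 1.5426, 1.8129]

beam 1: φ=-90°, α=150°
  cosα=-0.8660 sinα=0.5000 | (6,2) | tMaxX 0.4965 tMaxY 1.0200 | tΔX 1.1547 tΔY 2.0000
    t=0.4965 [x] (5,2)
    t=1.0200 [y] (5,3)
    t=1.6512 [x] (4,3)
    t=2.8059 [x] (3,3) — stop
  → r_1 = 2.8059
beam 2: φ=-45°, α=195°
  cosα=-0.9659 sinα=-0.2588 | (6,2) | tMaxX 0.4452 tMaxY 1.8932 | tΔX 1.0353 tΔY 3.8637
    t=0.4452 [x] (5,2)
    t=1.4804 [x] (4,2) — stop
  → r_2 = 1.4804
beam 3: φ=0°, α=240°
  cosα=-0.5000 sinα=-0.8660 | (6,2) | tMaxX 0.8600 tMaxY 0.5658 | tΔX 2.0000 tΔY 1.1547
    t=0.5658 [y] (6,1)
    t=0.8600 [x] (5,1)
    t=1.7205 [y] (5,0) — stop
  → r_3 = 1.7205
beam 4: φ=45°, α=285°
  cosα=0.2588 sinα=-0.9659 | (6,2) | tMaxX 2.2023 tMaxY 0.5073 | tΔX 3.8637 tΔY 1.0353
    t=0.5073 [y] (6,1)
    t=1.5426 [y] (6,0) — stop
  → r_4 = 1.5426
beam 5: φ=90°, α=330°
  cosα=0.8660 sinα=-0.5000 | (6,2) | tMaxX 0.6582 tMaxY 0.9800 | tΔX 1.1547 tΔY 2.0000
    t=0.6582 [x] (7,2)
    t=0.9800 [y] (7,1)
    t=1.8129 [x] (8,1) — stop
  → r_5 = 1.8129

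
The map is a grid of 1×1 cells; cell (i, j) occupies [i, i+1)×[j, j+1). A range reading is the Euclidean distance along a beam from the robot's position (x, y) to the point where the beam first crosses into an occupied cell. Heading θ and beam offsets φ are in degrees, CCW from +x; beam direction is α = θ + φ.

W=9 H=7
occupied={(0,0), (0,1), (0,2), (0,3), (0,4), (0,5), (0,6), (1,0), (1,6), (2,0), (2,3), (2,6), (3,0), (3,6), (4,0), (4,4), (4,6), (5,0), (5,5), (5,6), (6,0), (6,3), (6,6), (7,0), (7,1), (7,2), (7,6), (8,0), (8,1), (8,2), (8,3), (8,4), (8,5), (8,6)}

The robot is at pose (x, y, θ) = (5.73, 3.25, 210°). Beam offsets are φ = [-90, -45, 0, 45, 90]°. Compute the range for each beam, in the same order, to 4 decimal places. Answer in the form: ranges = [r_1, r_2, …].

ranges = [1.4600, 2.8263, 4.5000, 2.3294, 2.5400]

beam 1: φ=-90°, α=120°
  direction (-0.5000, 0.8660); cell (5,3); t to first gridline: x 1.4600, y 0.8660 (then +2.0000 / +1.1547)
    (5,4) via y @ 0.8660
    (4,4) via x @ 1.4600  # hit
  → r_1 = 1.4600
beam 2: φ=-45°, α=165°
  direction (-0.9659, 0.2588); cell (5,3); t to first gridline: x 0.7558, y 2.8978 (then +1.0353 / +3.8637)
    (4,3) via x @ 0.7558
    (3,3) via x @ 1.7910
    (2,3) via x @ 2.8263  # hit
  → r_2 = 2.8263
beam 3: φ=0°, α=210°
  direction (-0.8660, -0.5000); cell (5,3); t to first gridline: x 0.8429, y 0.5000 (then +1.1547 / +2.0000)
    (5,2) via y @ 0.5000
    (4,2) via x @ 0.8429
    (3,2) via x @ 1.9976
    (3,1) via y @ 2.5000
    (2,1) via x @ 3.1523
    (1,1) via x @ 4.3070
    (1,0) via y @ 4.5000  # hit
  → r_3 = 4.5000
beam 4: φ=45°, α=255°
  direction (-0.2588, -0.9659); cell (5,3); t to first gridline: x 2.8205, y 0.2588 (then +3.8637 / +1.0353)
    (5,2) via y @ 0.2588
    (5,1) via y @ 1.2941
    (5,0) via y @ 2.3294  # hit
  → r_4 = 2.3294
beam 5: φ=90°, α=300°
  direction (0.5000, -0.8660); cell (5,3); t to first gridline: x 0.5400, y 0.2887 (then +2.0000 / +1.1547)
    (5,2) via y @ 0.2887
    (6,2) via x @ 0.5400
    (6,1) via y @ 1.4434
    (7,1) via x @ 2.5400  # hit
  → r_5 = 2.5400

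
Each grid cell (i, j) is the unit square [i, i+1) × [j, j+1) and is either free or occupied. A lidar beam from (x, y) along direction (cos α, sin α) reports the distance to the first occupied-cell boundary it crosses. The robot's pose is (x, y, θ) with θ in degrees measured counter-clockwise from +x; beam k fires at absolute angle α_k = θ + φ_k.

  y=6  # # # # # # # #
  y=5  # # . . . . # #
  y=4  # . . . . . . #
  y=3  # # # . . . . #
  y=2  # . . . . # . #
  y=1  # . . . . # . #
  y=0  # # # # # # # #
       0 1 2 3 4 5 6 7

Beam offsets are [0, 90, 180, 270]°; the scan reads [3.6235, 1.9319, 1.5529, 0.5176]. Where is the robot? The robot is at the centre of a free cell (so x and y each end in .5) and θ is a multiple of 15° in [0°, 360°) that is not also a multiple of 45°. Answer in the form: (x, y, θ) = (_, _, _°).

(x, y, θ) = (4.5, 2.5, 75°)

Candidates: 24 free-cell centres × 16 headings = 384 poses. Raycast each; keep the one whose scan matches to 4 dp.
  (2.5, 1.5, 210°): beam 1 = 1.0000 ≠ 3.6235 ✗
  (5.5, 5.5, 120°): beam 1 = 0.5774 ≠ 3.6235 ✗
  (2.5, 4.5, 285°): beam 1 = 0.5176 ≠ 3.6235 ✗
  (2.5, 5.5, 345°): beam 1 = 4.6587 ≠ 3.6235 ✗
  (3.5, 2.5, 255°): beam 1 = 1.5529 ≠ 3.6235 ✗
  …
  (4.5, 2.5, 75°): r_1=3.6235, r_2=1.9319, r_3=1.5529, r_4=0.5176 — all match ✓
No second candidate reproduces the full scan.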